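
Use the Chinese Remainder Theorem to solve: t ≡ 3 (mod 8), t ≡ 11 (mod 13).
M = 8 × 13 = 104. M₁ = 13, y₁ ≡ 5 (mod 8). M₂ = 8, y₂ ≡ 5 (mod 13). t = 3×13×5 + 11×8×5 ≡ 11 (mod 104)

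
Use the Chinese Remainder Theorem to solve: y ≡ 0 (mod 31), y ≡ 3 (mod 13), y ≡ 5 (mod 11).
3162

Using the Chinese Remainder Theorem:
M = product of moduli = 4433
For equation 1: M_1 = 143, 143 ≡ 19 (mod 31), inverse of 143 mod 31 is 18 (check: 19 × 18 = 342 ≡ 1 (mod 31))
For equation 2: M_2 = 341, 341 ≡ 3 (mod 13), inverse of 341 mod 13 is 9 (check: 3 × 9 = 27 ≡ 1 (mod 13))
For equation 3: M_3 = 403, 403 ≡ 7 (mod 11), inverse of 403 mod 11 is 8 (check: 7 × 8 = 56 ≡ 1 (mod 11))
Combine: y ≡ Σ r_i×M_i×(M_i⁻¹ mod m_i) = 0×143×18 + 3×341×9 + 5×403×8 = 0 + 9207 + 16120 = 25327
25327 mod 4433 = 3162
y ≡ 3162 (mod 4433)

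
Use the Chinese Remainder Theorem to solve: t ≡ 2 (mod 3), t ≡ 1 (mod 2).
M = 3 × 2 = 6. M₁ = 2, y₁ ≡ 2 (mod 3). M₂ = 3, y₂ ≡ 1 (mod 2). t = 2×2×2 + 1×3×1 ≡ 5 (mod 6)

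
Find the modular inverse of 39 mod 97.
39^(-1) ≡ 5 (mod 97). Verification: 39 × 5 = 195 ≡ 1 (mod 97)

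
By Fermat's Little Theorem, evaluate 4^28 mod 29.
By Fermat's Little Theorem, 4^{28} ≡ 1 (mod 29) since 29 is prime and gcd(4, 29) = 1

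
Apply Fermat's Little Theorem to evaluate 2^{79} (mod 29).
10

By Fermat's Little Theorem, a^(p-1) ≡ 1 (mod p) for prime p and gcd(a, p) = 1
Here p = 29, so 2^28 ≡ 1 (mod 29)
We can reduce the exponent: 79 mod 28 = 23
So 2^79 ≡ 2^23 (mod 29)
Computing: 2^23 mod 29 = 10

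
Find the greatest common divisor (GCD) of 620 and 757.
1

Using the Euclidean algorithm:
620 = 0 × 757 + 620
757 = 1 × 620 + 137
620 = 4 × 137 + 72
137 = 1 × 72 + 65
72 = 1 × 65 + 7
65 = 9 × 7 + 2
7 = 3 × 2 + 1
2 = 2 × 1 + 0

GCD(620, 757) = 1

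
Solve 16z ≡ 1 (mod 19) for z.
16^(-1) ≡ 6 (mod 19). Verification: 16 × 6 = 96 ≡ 1 (mod 19)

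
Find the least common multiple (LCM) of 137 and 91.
12467

First find GCD(137, 91) using the Euclidean algorithm:
137 = 1 × 91 + 46
91 = 1 × 46 + 45
46 = 1 × 45 + 1
45 = 45 × 1 + 0
GCD(137, 91) = 1

LCM formula: LCM(a, b) = (a × b) / GCD(a, b)
LCM(137, 91) = (137 × 91) / 1
LCM(137, 91) = 12467 / 1
LCM(137, 91) = 12467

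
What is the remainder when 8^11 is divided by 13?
Using repeated squaring. 11 = 8 + 2 + 1 (binary 1011). Repeated squaring mod 13: 8^1 ≡ 8; 8^2 ≡ 8² = 64 ≡ 12; 8^4 ≡ 12² = 144 ≡ 1; 8^8 ≡ 1² = 1 ≡ 1. Multiply: 8^11 = 8^8 × 8^2 × 8^1 ≡ 1 × 12 × 8 (mod 13): 1 × 12 = 12 ≡ 12; 12 × 8 = 96 ≡ 5. So 8^11 ≡ 5 (mod 13).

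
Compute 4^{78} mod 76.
68

Using successive squaring:
Binary expansion of 78: 1001110
Powers of 4 mod 76 (each is the square of the previous):
  4^1 ≡ 4 (mod 76)
  4^2 ≡ 4² = 16 ≡ 16 (mod 76)
  4^4 ≡ 16² = 256 ≡ 28 (mod 76)
  4^8 ≡ 28² = 784 ≡ 24 (mod 76)
  4^16 ≡ 24² = 576 ≡ 44 (mod 76)
  4^32 ≡ 44² = 1936 ≡ 36 (mod 76)
  4^64 ≡ 36² = 1296 ≡ 4 (mod 76)
78 = 64 + 8 + 4 + 2, so 4^78 = 4^64 × 4^8 × 4^4 × 4^2 ≡ 4 × 24 × 28 × 16 (mod 76)
Multiplying step by step:
  4 × 24 = 96 ≡ 20 (mod 76)
  20 × 28 = 560 ≡ 28 (mod 76)
  28 × 16 = 448 ≡ 68 (mod 76)
Result: 4^78 ≡ 68 (mod 76)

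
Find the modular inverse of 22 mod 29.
22^(-1) ≡ 4 (mod 29). Verification: 22 × 4 = 88 ≡ 1 (mod 29)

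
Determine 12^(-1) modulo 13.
12^(-1) ≡ 12 (mod 13). Verification: 12 × 12 = 144 ≡ 1 (mod 13)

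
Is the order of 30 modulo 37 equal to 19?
No, the actual order is 18, not 19.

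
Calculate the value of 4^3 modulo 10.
3 = 2 + 1 (binary 11). Repeated squaring mod 10: 4^1 ≡ 4; 4^2 ≡ 4² = 16 ≡ 6. Multiply: 4^3 = 4^2 × 4^1 ≡ 6 × 4 (mod 10): 6 × 4 = 24 ≡ 4. So 4^3 ≡ 4 (mod 10).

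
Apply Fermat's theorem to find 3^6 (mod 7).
By Fermat's Little Theorem, 3^{6} ≡ 1 (mod 7) since 7 is prime and gcd(3, 7) = 1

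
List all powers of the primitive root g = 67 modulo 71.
g^1, g^2, ..., g^{70} mod 71: {67, 16, 7, 43, 41, 49, 17, 3, 59, 48, 21, 58, 52, 5, 51, 9, 35, 2, 63, 32, 14, 15, 11, 27, 34, 6, 47, 25, 42, 45, 33, 10, 31, 18, 70, 4, 55, 64, 28, 30, 22, 54, 68, 12, 23, 50, 13, 19, 66, 20, 62, 36, 69, 8, 39, 57, 56, 60, 44, 37, 65, 24, 46, 29, 26, 38, 61, 40, 53, 1}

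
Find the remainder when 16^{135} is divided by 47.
By Fermat: 16^{46} ≡ 1 (mod 47). 135 = 2×46 + 43. So 16^{135} ≡ 16^{43} ≡ 27 (mod 47)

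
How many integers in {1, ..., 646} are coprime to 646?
288

Prime factorization: 646 = 2 × 17 × 19
Using the formula φ(n) = n × Π(1 - 1/p) for each prime factor p:
φ(646) = 646 × (1 - 1/2) × (1 - 1/17) × (1 - 1/19)
φ(646) = 288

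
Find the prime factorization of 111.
3 × 37

Divide by primes starting from smallest:
111 ÷ 3 = 37
37 ÷ 37 = 1

111 = 3 × 37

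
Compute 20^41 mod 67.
Using repeated squaring. 41 = 32 + 8 + 1 (binary 101001). Repeated squaring mod 67: 20^1 ≡ 20; 20^2 ≡ 20² = 400 ≡ 65; 20^4 ≡ 65² = 4225 ≡ 4; 20^8 ≡ 4² = 16 ≡ 16; 20^16 ≡ 16² = 256 ≡ 55; 20^32 ≡ 55² = 3025 ≡ 10. Multiply: 20^41 = 20^32 × 20^8 × 20^1 ≡ 10 × 16 × 20 (mod 67): 10 × 16 = 160 ≡ 26; 26 × 20 = 520 ≡ 51. So 20^41 ≡ 51 (mod 67).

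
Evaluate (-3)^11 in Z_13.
Using repeated squaring. (-3) ≡ 10 (mod 13). 11 = 8 + 2 + 1 (binary 1011). Repeated squaring mod 13: 10^1 ≡ 10; 10^2 ≡ 10² = 100 ≡ 9; 10^4 ≡ 9² = 81 ≡ 3; 10^8 ≡ 3² = 9 ≡ 9. Multiply: (-3)^11 ≡ 10^8 × 10^2 × 10^1 ≡ 9 × 9 × 10 (mod 13): 9 × 9 = 81 ≡ 3; 3 × 10 = 30 ≡ 4. So (-3)^11 ≡ 4 (mod 13).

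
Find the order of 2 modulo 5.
Powers of 2 mod 5: 2^1≡2, 2^2≡4, 2^3≡3, 2^4≡1. Order = 4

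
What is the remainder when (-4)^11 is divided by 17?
Using repeated squaring. (-4) ≡ 13 (mod 17). 11 = 8 + 2 + 1 (binary 1011). Repeated squaring mod 17: 13^1 ≡ 13; 13^2 ≡ 13² = 169 ≡ 16; 13^4 ≡ 16² = 256 ≡ 1; 13^8 ≡ 1² = 1 ≡ 1. Multiply: (-4)^11 ≡ 13^8 × 13^2 × 13^1 ≡ 1 × 16 × 13 (mod 17): 1 × 16 = 16 ≡ 16; 16 × 13 = 208 ≡ 4. So (-4)^11 ≡ 4 (mod 17).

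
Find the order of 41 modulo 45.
Powers of 41 mod 45: 41^1≡41, 41^2≡16, 41^3≡26, 41^4≡31, 41^5≡11, 41^6≡1. Order = 6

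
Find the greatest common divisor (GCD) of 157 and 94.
1

Using the Euclidean algorithm:
157 = 1 × 94 + 63
94 = 1 × 63 + 31
63 = 2 × 31 + 1
31 = 31 × 1 + 0

GCD(157, 94) = 1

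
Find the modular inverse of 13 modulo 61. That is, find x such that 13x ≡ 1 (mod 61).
47

Using Extended Euclidean Algorithm:
gcd(13, 61) = 1
Bezout coefficients: 13 × -14 + 61 × 3 = 1
So 13 × -14 ≡ 1 (mod 61)
The inverse is -14 mod 61 = 47
Verification: 13 × 47 = 611 = 10 × 61 + 1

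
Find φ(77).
60

Prime factorization: 77 = 7 × 11
Using the formula φ(n) = n × Π(1 - 1/p) for each prime factor p:
φ(77) = 77 × (1 - 1/7) × (1 - 1/11)
φ(77) = 60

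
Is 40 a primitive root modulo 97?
p - 1 = 96 has prime divisors 2, 3. Check 40^(96/q) mod 97 for each: 40^(96/2) = 40^48 ≡ 96, 40^(96/3) = 40^32 ≡ 35 (mod 97). None of these is 1, so 40 has order 96 = φ(97), so it is a primitive root mod 97.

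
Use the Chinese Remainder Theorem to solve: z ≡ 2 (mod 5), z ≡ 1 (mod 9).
M = 5 × 9 = 45. M₁ = 9, y₁ ≡ 4 (mod 5). M₂ = 5, y₂ ≡ 2 (mod 9). z = 2×9×4 + 1×5×2 ≡ 37 (mod 45)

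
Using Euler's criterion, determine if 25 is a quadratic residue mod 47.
By Euler's criterion: 25^{23} ≡ 1 (mod 47). Since this equals 1, 25 is a QR.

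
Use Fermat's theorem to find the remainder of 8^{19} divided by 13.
5

By Fermat's Little Theorem, a^(p-1) ≡ 1 (mod p) for prime p and gcd(a, p) = 1
Here p = 13, so 8^12 ≡ 1 (mod 13)
We can reduce the exponent: 19 mod 12 = 7
So 8^19 ≡ 8^7 (mod 13)
Computing: 8^7 mod 13 = 5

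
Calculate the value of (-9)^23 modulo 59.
Using repeated squaring. (-9) ≡ 50 (mod 59). 23 = 16 + 4 + 2 + 1 (binary 10111). Repeated squaring mod 59: 50^1 ≡ 50; 50^2 ≡ 50² = 2500 ≡ 22; 50^4 ≡ 22² = 484 ≡ 12; 50^8 ≡ 12² = 144 ≡ 26; 50^16 ≡ 26² = 676 ≡ 27. Multiply: (-9)^23 ≡ 50^16 × 50^4 × 50^2 × 50^1 ≡ 27 × 12 × 22 × 50 (mod 59): 27 × 12 = 324 ≡ 29; 29 × 22 = 638 ≡ 48; 48 × 50 = 2400 ≡ 40. So (-9)^23 ≡ 40 (mod 59).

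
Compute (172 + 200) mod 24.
12

(172 + 200) = 372
372 mod 24 = 12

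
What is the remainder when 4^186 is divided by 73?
Using Fermat: 4^{72} ≡ 1 (mod 73). 186 ≡ 42 (mod 72). So 4^{186} ≡ 4^{42} ≡ 8 (mod 73)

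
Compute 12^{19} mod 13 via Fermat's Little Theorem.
12

By Fermat's Little Theorem, a^(p-1) ≡ 1 (mod p) for prime p and gcd(a, p) = 1
Here p = 13, so 12^12 ≡ 1 (mod 13)
We can reduce the exponent: 19 mod 12 = 7
So 12^19 ≡ 12^7 (mod 13)
Computing: 12^7 mod 13 = 12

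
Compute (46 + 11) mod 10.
7

(46 + 11) = 57
57 mod 10 = 7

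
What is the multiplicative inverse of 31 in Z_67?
13

Using Extended Euclidean Algorithm:
gcd(31, 67) = 1
Bezout coefficients: 31 × 13 + 67 × -6 = 1
So 31 × 13 ≡ 1 (mod 67)
The inverse is 13 mod 67 = 13
Verification: 31 × 13 = 403 = 6 × 67 + 1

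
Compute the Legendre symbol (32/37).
(32/37) = 32^{18} mod 37 = -1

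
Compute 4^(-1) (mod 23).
4^(-1) ≡ 6 (mod 23). Verification: 4 × 6 = 24 ≡ 1 (mod 23)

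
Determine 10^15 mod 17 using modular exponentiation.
Using repeated squaring. 15 = 8 + 4 + 2 + 1 (binary 1111). Repeated squaring mod 17: 10^1 ≡ 10; 10^2 ≡ 10² = 100 ≡ 15; 10^4 ≡ 15² = 225 ≡ 4; 10^8 ≡ 4² = 16 ≡ 16. Multiply: 10^15 = 10^8 × 10^4 × 10^2 × 10^1 ≡ 16 × 4 × 15 × 10 (mod 17): 16 × 4 = 64 ≡ 13; 13 × 15 = 195 ≡ 8; 8 × 10 = 80 ≡ 12. So 10^15 ≡ 12 (mod 17).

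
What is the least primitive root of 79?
3

A primitive root g modulo p has order p-1 = 78
Prime divisors of 78: [2, 3, 13]
g is a primitive root iff g^(78/q) ≢ 1 (mod 79) for each prime divisor q
Testing small values:
  g = 2: 2^39 ≡ 1, 2^26 ≡ 23, 2^6 ≡ 64 (mod 79) → 2^39 ≡ 1, not primitive root
  g = 3: 3^39 ≡ 78, 3^26 ≡ 23, 3^6 ≡ 18 (mod 79) → none is 1, primitive root!
The smallest primitive root is 3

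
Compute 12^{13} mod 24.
0

Using successive squaring:
Binary expansion of 13: 1101
Powers of 12 mod 24 (each is the square of the previous):
  12^1 ≡ 12 (mod 24)
  12^2 ≡ 12² = 144 ≡ 0 (mod 24)
  12^4 ≡ 0² = 0 ≡ 0 (mod 24)
  12^8 ≡ 0² = 0 ≡ 0 (mod 24)
13 = 8 + 4 + 1, so 12^13 = 12^8 × 12^4 × 12^1 ≡ 0 × 0 × 12 (mod 24)
Multiplying step by step:
  0 × 0 = 0 ≡ 0 (mod 24)
  0 × 12 = 0 ≡ 0 (mod 24)
Result: 12^13 ≡ 0 (mod 24)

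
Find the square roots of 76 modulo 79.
The square roots of 76 mod 79 are 32 and 47. Verify: 32² = 1024 ≡ 76 (mod 79)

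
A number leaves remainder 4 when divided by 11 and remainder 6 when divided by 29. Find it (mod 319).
M = 11 × 29 = 319. M₁ = 29, y₁ ≡ 8 (mod 11). M₂ = 11, y₂ ≡ 8 (mod 29). r = 4×29×8 + 6×11×8 ≡ 180 (mod 319)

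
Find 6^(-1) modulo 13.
11

Using Extended Euclidean Algorithm:
gcd(6, 13) = 1
Bezout coefficients: 6 × -2 + 13 × 1 = 1
So 6 × -2 ≡ 1 (mod 13)
The inverse is -2 mod 13 = 11
Verification: 6 × 11 = 66 = 5 × 13 + 1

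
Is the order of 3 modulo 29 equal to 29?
No, the actual order is 28, not 29.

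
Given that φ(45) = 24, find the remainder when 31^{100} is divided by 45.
By Euler: 31^{24} ≡ 1 (mod 45) since gcd(31, 45) = 1. 100 = 4×24 + 4. So 31^{100} ≡ 31^{4} ≡ 31 (mod 45)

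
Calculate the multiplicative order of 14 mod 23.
Powers of 14 mod 23: 14^1≡14, 14^2≡12, 14^3≡7, 14^4≡6, 14^5≡15, 14^6≡3, 14^7≡19, 14^8≡13, 14^9≡21, 14^10≡18, 14^11≡22, 14^12≡9, 14^13≡11, 14^14≡16, 14^15≡17, 14^16≡8, 14^17≡20, 14^18≡4, 14^19≡10, 14^20≡2, 14^21≡5, 14^22≡1. Order = 22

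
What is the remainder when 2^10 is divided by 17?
10 = 8 + 2 (binary 1010). Repeated squaring mod 17: 2^1 ≡ 2; 2^2 ≡ 2² = 4 ≡ 4; 2^4 ≡ 4² = 16 ≡ 16; 2^8 ≡ 16² = 256 ≡ 1. Multiply: 2^10 = 2^8 × 2^2 ≡ 1 × 4 (mod 17): 1 × 4 = 4 ≡ 4. So 2^10 ≡ 4 (mod 17).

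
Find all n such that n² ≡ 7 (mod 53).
The square roots of 7 mod 53 are 22 and 31. Verify: 22² = 484 ≡ 7 (mod 53)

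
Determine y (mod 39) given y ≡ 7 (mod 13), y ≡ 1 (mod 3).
7

Using the Chinese Remainder Theorem:
M = product of moduli = 39
For equation 1: M_1 = 3, 3 ≡ 3 (mod 13), inverse of 3 mod 13 is 9 (check: 3 × 9 = 27 ≡ 1 (mod 13))
For equation 2: M_2 = 13, 13 ≡ 1 (mod 3), inverse of 13 mod 3 is 1 (check: 1 × 1 = 1 ≡ 1 (mod 3))
Combine: y ≡ Σ r_i×M_i×(M_i⁻¹ mod m_i) = 7×3×9 + 1×13×1 = 189 + 13 = 202
202 mod 39 = 7
y ≡ 7 (mod 39)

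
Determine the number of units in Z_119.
96

Prime factorization: 119 = 7 × 17
Using the formula φ(n) = n × Π(1 - 1/p) for each prime factor p:
φ(119) = 119 × (1 - 1/7) × (1 - 1/17)
φ(119) = 96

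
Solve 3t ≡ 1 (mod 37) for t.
25

Using Extended Euclidean Algorithm:
gcd(3, 37) = 1
Bezout coefficients: 3 × -12 + 37 × 1 = 1
So 3 × -12 ≡ 1 (mod 37)
The inverse is -12 mod 37 = 25
Verification: 3 × 25 = 75 = 2 × 37 + 1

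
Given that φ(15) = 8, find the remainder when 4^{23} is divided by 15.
By Euler: 4^{8} ≡ 1 (mod 15) since gcd(4, 15) = 1. 23 = 2×8 + 7. So 4^{23} ≡ 4^{7} ≡ 4 (mod 15)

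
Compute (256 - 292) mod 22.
8

(256 - 292) = -36
-36 mod 22 = 8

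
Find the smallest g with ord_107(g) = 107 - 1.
p - 1 = 106 has prime divisors 2, 53. h is a primitive root mod 107 iff h^(106/q) ≢ 1 (mod 107) for each such q.
h = 2: 2^53 ≡ 106, 2^2 ≡ 4 (mod 107); none is 1, so 2 has order 106 and is a primitive root.
The smallest primitive root mod 107 is g = 2.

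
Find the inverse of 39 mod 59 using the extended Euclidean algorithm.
Extended GCD: 39(-3) + 59(2) = 1. So 39^(-1) ≡ 56 ≡ 56 (mod 59). Verify: 39 × 56 = 2184 ≡ 1 (mod 59)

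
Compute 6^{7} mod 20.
16

Using successive squaring:
Binary expansion of 7: 111
Powers of 6 mod 20 (each is the square of the previous):
  6^1 ≡ 6 (mod 20)
  6^2 ≡ 6² = 36 ≡ 16 (mod 20)
  6^4 ≡ 16² = 256 ≡ 16 (mod 20)
7 = 4 + 2 + 1, so 6^7 = 6^4 × 6^2 × 6^1 ≡ 16 × 16 × 6 (mod 20)
Multiplying step by step:
  16 × 16 = 256 ≡ 16 (mod 20)
  16 × 6 = 96 ≡ 16 (mod 20)
Result: 6^7 ≡ 16 (mod 20)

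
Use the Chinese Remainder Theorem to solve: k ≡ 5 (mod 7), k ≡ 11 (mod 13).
89

Using the Chinese Remainder Theorem:
M = product of moduli = 91
For equation 1: M_1 = 13, 13 ≡ 6 (mod 7), inverse of 13 mod 7 is 6 (check: 6 × 6 = 36 ≡ 1 (mod 7))
For equation 2: M_2 = 7, 7 ≡ 7 (mod 13), inverse of 7 mod 13 is 2 (check: 7 × 2 = 14 ≡ 1 (mod 13))
Combine: k ≡ Σ r_i×M_i×(M_i⁻¹ mod m_i) = 5×13×6 + 11×7×2 = 390 + 154 = 544
544 mod 91 = 89
k ≡ 89 (mod 91)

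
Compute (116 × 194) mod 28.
20

(116 × 194) = 22504
22504 mod 28 = 20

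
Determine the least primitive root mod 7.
p - 1 = 6 has prime divisors 2, 3. h is a primitive root mod 7 iff h^(6/q) ≢ 1 (mod 7) for each such q.
h = 2: 2^3 ≡ 1, 2^2 ≡ 4 (mod 7); 2^3 ≡ 1, so not a primitive root.
h = 3: 3^3 ≡ 6, 3^2 ≡ 2 (mod 7); none is 1, so 3 has order 6 and is a primitive root.
The smallest primitive root mod 7 is g = 3.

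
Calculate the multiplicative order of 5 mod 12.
Powers of 5 mod 12: 5^1≡5, 5^2≡1. Order = 2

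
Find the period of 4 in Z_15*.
Powers of 4 mod 15: 4^1≡4, 4^2≡1. Order = 2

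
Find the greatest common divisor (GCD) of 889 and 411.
1

Using the Euclidean algorithm:
889 = 2 × 411 + 67
411 = 6 × 67 + 9
67 = 7 × 9 + 4
9 = 2 × 4 + 1
4 = 4 × 1 + 0

GCD(889, 411) = 1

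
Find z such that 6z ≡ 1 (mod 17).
6^(-1) ≡ 3 (mod 17). Verification: 6 × 3 = 18 ≡ 1 (mod 17)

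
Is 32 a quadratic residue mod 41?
By Euler's criterion: 32^{20} ≡ 1 (mod 41). Since this equals 1, 32 is a QR.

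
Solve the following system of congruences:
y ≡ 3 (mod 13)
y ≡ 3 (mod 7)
3

Using the Chinese Remainder Theorem:
M = product of moduli = 91
For equation 1: M_1 = 7, 7 ≡ 7 (mod 13), inverse of 7 mod 13 is 2 (check: 7 × 2 = 14 ≡ 1 (mod 13))
For equation 2: M_2 = 13, 13 ≡ 6 (mod 7), inverse of 13 mod 7 is 6 (check: 6 × 6 = 36 ≡ 1 (mod 7))
Combine: y ≡ Σ r_i×M_i×(M_i⁻¹ mod m_i) = 3×7×2 + 3×13×6 = 42 + 234 = 276
276 mod 91 = 3
y ≡ 3 (mod 91)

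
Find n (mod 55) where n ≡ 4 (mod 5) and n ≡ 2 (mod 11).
M = 5 × 11 = 55. M₁ = 11, y₁ ≡ 1 (mod 5). M₂ = 5, y₂ ≡ 9 (mod 11). n = 4×11×1 + 2×5×9 ≡ 24 (mod 55)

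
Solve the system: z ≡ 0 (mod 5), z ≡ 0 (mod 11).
M = 5 × 11 = 55. M₁ = 11, y₁ ≡ 1 (mod 5). M₂ = 5, y₂ ≡ 9 (mod 11). z = 0×11×1 + 0×5×9 ≡ 0 (mod 55)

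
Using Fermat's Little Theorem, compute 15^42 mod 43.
By Fermat's Little Theorem, 15^{42} ≡ 1 (mod 43) since 43 is prime and gcd(15, 43) = 1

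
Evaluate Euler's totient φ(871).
792

Prime factorization: 871 = 13 × 67
Using the formula φ(n) = n × Π(1 - 1/p) for each prime factor p:
φ(871) = 871 × (1 - 1/13) × (1 - 1/67)
φ(871) = 792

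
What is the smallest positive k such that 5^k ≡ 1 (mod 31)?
Powers of 5 mod 31: 5^1≡5, 5^2≡25, 5^3≡1. Order = 3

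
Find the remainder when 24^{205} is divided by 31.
By Fermat: 24^{30} ≡ 1 (mod 31). 205 = 6×30 + 25. So 24^{205} ≡ 24^{25} ≡ 6 (mod 31)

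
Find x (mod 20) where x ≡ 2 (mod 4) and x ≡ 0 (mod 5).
M = 4 × 5 = 20. M₁ = 5, y₁ ≡ 1 (mod 4). M₂ = 4, y₂ ≡ 4 (mod 5). x = 2×5×1 + 0×4×4 ≡ 10 (mod 20)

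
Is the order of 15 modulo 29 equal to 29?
No, the actual order is 28, not 29.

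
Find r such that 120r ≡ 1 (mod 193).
120^(-1) ≡ 37 (mod 193). Verification: 120 × 37 = 4440 ≡ 1 (mod 193)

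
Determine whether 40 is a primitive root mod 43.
p - 1 = 42 has prime divisors 2, 3, 7. Check 40^(42/q) mod 43 for each: 40^(42/2) = 40^21 ≡ 1, 40^(42/3) = 40^14 ≡ 36, 40^(42/7) = 40^6 ≡ 41 (mod 43). Since 40^21 ≡ 1 (mod 43), the order of 40 divides 21 (in fact the order is 21) ≠ 42, so it is not a primitive root.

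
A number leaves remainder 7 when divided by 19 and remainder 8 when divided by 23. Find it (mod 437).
M = 19 × 23 = 437. M₁ = 23, y₁ ≡ 5 (mod 19). M₂ = 19, y₂ ≡ 17 (mod 23). y = 7×23×5 + 8×19×17 ≡ 330 (mod 437)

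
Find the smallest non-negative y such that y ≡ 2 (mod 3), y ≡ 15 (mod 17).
32

Using the Chinese Remainder Theorem:
M = product of moduli = 51
For equation 1: M_1 = 17, 17 ≡ 2 (mod 3), inverse of 17 mod 3 is 2 (check: 2 × 2 = 4 ≡ 1 (mod 3))
For equation 2: M_2 = 3, 3 ≡ 3 (mod 17), inverse of 3 mod 17 is 6 (check: 3 × 6 = 18 ≡ 1 (mod 17))
Combine: y ≡ Σ r_i×M_i×(M_i⁻¹ mod m_i) = 2×17×2 + 15×3×6 = 68 + 270 = 338
338 mod 51 = 32
y ≡ 32 (mod 51)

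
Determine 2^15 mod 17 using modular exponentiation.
Using repeated squaring. 15 = 8 + 4 + 2 + 1 (binary 1111). Repeated squaring mod 17: 2^1 ≡ 2; 2^2 ≡ 2² = 4 ≡ 4; 2^4 ≡ 4² = 16 ≡ 16; 2^8 ≡ 16² = 256 ≡ 1. Multiply: 2^15 = 2^8 × 2^4 × 2^2 × 2^1 ≡ 1 × 16 × 4 × 2 (mod 17): 1 × 16 = 16 ≡ 16; 16 × 4 = 64 ≡ 13; 13 × 2 = 26 ≡ 9. So 2^15 ≡ 9 (mod 17).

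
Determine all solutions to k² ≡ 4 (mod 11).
The square roots of 4 mod 11 are 9 and 2. Verify: 9² = 81 ≡ 4 (mod 11)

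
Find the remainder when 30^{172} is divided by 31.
By Fermat: 30^{30} ≡ 1 (mod 31). 172 = 5×30 + 22. So 30^{172} ≡ 30^{22} ≡ 1 (mod 31)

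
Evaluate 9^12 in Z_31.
Using repeated squaring. 12 = 8 + 4 (binary 1100). Repeated squaring mod 31: 9^1 ≡ 9; 9^2 ≡ 9² = 81 ≡ 19; 9^4 ≡ 19² = 361 ≡ 20; 9^8 ≡ 20² = 400 ≡ 28. Multiply: 9^12 = 9^8 × 9^4 ≡ 28 × 20 (mod 31): 28 × 20 = 560 ≡ 2. So 9^12 ≡ 2 (mod 31).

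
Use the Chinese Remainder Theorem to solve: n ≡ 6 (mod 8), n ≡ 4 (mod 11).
M = 8 × 11 = 88. M₁ = 11, y₁ ≡ 3 (mod 8). M₂ = 8, y₂ ≡ 7 (mod 11). n = 6×11×3 + 4×8×7 ≡ 70 (mod 88)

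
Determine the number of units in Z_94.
46

Prime factorization: 94 = 2 × 47
Using the formula φ(n) = n × Π(1 - 1/p) for each prime factor p:
φ(94) = 94 × (1 - 1/2) × (1 - 1/47)
φ(94) = 46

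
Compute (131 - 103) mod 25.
3

(131 - 103) = 28
28 mod 25 = 3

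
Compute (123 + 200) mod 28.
15

(123 + 200) = 323
323 mod 28 = 15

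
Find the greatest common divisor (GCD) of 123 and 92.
1

Using the Euclidean algorithm:
123 = 1 × 92 + 31
92 = 2 × 31 + 30
31 = 1 × 30 + 1
30 = 30 × 1 + 0

GCD(123, 92) = 1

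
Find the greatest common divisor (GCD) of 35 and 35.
35

Using the Euclidean algorithm:
35 = 1 × 35 + 0

GCD(35, 35) = 35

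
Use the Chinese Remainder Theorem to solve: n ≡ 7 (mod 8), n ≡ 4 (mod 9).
M = 8 × 9 = 72. M₁ = 9, y₁ ≡ 1 (mod 8). M₂ = 8, y₂ ≡ 8 (mod 9). n = 7×9×1 + 4×8×8 ≡ 31 (mod 72)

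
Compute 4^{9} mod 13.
12

Using successive squaring:
Binary expansion of 9: 1001
Powers of 4 mod 13 (each is the square of the previous):
  4^1 ≡ 4 (mod 13)
  4^2 ≡ 4² = 16 ≡ 3 (mod 13)
  4^4 ≡ 3² = 9 ≡ 9 (mod 13)
  4^8 ≡ 9² = 81 ≡ 3 (mod 13)
9 = 8 + 1, so 4^9 = 4^8 × 4^1 ≡ 3 × 4 (mod 13)
Multiplying step by step:
  3 × 4 = 12 ≡ 12 (mod 13)
Result: 4^9 ≡ 12 (mod 13)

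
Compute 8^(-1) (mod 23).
8^(-1) ≡ 3 (mod 23). Verification: 8 × 3 = 24 ≡ 1 (mod 23)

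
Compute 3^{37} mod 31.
17

Using successive squaring:
Binary expansion of 37: 100101
Powers of 3 mod 31 (each is the square of the previous):
  3^1 ≡ 3 (mod 31)
  3^2 ≡ 3² = 9 ≡ 9 (mod 31)
  3^4 ≡ 9² = 81 ≡ 19 (mod 31)
  3^8 ≡ 19² = 361 ≡ 20 (mod 31)
  3^16 ≡ 20² = 400 ≡ 28 (mod 31)
  3^32 ≡ 28² = 784 ≡ 9 (mod 31)
37 = 32 + 4 + 1, so 3^37 = 3^32 × 3^4 × 3^1 ≡ 9 × 19 × 3 (mod 31)
Multiplying step by step:
  9 × 19 = 171 ≡ 16 (mod 31)
  16 × 3 = 48 ≡ 17 (mod 31)
Result: 3^37 ≡ 17 (mod 31)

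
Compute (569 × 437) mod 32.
13

(569 × 437) = 248653
248653 mod 32 = 13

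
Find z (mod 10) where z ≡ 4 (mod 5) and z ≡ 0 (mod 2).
M = 5 × 2 = 10. M₁ = 2, y₁ ≡ 3 (mod 5). M₂ = 5, y₂ ≡ 1 (mod 2). z = 4×2×3 + 0×5×1 ≡ 4 (mod 10)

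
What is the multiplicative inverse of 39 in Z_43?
39^(-1) ≡ 32 (mod 43). Verification: 39 × 32 = 1248 ≡ 1 (mod 43)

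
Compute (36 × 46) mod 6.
0

(36 × 46) = 1656
1656 mod 6 = 0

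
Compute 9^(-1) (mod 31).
9^(-1) ≡ 7 (mod 31). Verification: 9 × 7 = 63 ≡ 1 (mod 31)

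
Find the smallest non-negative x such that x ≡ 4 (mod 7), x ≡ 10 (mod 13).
88

Using the Chinese Remainder Theorem:
M = product of moduli = 91
For equation 1: M_1 = 13, 13 ≡ 6 (mod 7), inverse of 13 mod 7 is 6 (check: 6 × 6 = 36 ≡ 1 (mod 7))
For equation 2: M_2 = 7, 7 ≡ 7 (mod 13), inverse of 7 mod 13 is 2 (check: 7 × 2 = 14 ≡ 1 (mod 13))
Combine: x ≡ Σ r_i×M_i×(M_i⁻¹ mod m_i) = 4×13×6 + 10×7×2 = 312 + 140 = 452
452 mod 91 = 88
x ≡ 88 (mod 91)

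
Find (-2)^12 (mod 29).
Using repeated squaring. (-2) ≡ 27 (mod 29). 12 = 8 + 4 (binary 1100). Repeated squaring mod 29: 27^1 ≡ 27; 27^2 ≡ 27² = 729 ≡ 4; 27^4 ≡ 4² = 16 ≡ 16; 27^8 ≡ 16² = 256 ≡ 24. Multiply: (-2)^12 ≡ 27^8 × 27^4 ≡ 24 × 16 (mod 29): 24 × 16 = 384 ≡ 7. So (-2)^12 ≡ 7 (mod 29).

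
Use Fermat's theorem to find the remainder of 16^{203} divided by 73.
4

By Fermat's Little Theorem, a^(p-1) ≡ 1 (mod p) for prime p and gcd(a, p) = 1
Here p = 73, so 16^72 ≡ 1 (mod 73)
We can reduce the exponent: 203 mod 72 = 59
So 16^203 ≡ 16^59 (mod 73)
Computing: 16^59 mod 73 = 4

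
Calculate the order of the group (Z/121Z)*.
110

Prime factorization: 121 = 11^2
Using the formula φ(n) = n × Π(1 - 1/p) for each prime factor p:
φ(121) = 121 × (1 - 1/11)
φ(121) = 110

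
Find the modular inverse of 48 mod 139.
48^(-1) ≡ 84 (mod 139). Verification: 48 × 84 = 4032 ≡ 1 (mod 139)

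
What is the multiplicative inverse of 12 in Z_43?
12^(-1) ≡ 18 (mod 43). Verification: 12 × 18 = 216 ≡ 1 (mod 43)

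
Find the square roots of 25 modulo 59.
The square roots of 25 mod 59 are 5 and 54. Verify: 5² = 25 ≡ 25 (mod 59)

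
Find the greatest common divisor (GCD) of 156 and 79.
1

Using the Euclidean algorithm:
156 = 1 × 79 + 77
79 = 1 × 77 + 2
77 = 38 × 2 + 1
2 = 2 × 1 + 0

GCD(156, 79) = 1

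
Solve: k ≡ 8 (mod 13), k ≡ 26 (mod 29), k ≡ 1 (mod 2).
M = 13 × 29 × 2 = 754. M₁ = 58, y₁ ≡ 11 (mod 13). M₂ = 26, y₂ ≡ 19 (mod 29). M₃ = 377, y₃ ≡ 1 (mod 2). k = 8×58×11 + 26×26×19 + 1×377×1 ≡ 229 (mod 754)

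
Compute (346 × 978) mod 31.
23

(346 × 978) = 338388
338388 mod 31 = 23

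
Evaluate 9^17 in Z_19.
Using repeated squaring. 17 = 16 + 1 (binary 10001). Repeated squaring mod 19: 9^1 ≡ 9; 9^2 ≡ 9² = 81 ≡ 5; 9^4 ≡ 5² = 25 ≡ 6; 9^8 ≡ 6² = 36 ≡ 17; 9^16 ≡ 17² = 289 ≡ 4. Multiply: 9^17 = 9^16 × 9^1 ≡ 4 × 9 (mod 19): 4 × 9 = 36 ≡ 17. So 9^17 ≡ 17 (mod 19).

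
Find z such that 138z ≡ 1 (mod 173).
138^(-1) ≡ 84 (mod 173). Verification: 138 × 84 = 11592 ≡ 1 (mod 173)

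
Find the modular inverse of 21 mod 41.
21^(-1) ≡ 2 (mod 41). Verification: 21 × 2 = 42 ≡ 1 (mod 41)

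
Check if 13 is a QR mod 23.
By Euler's criterion: 13^{11} ≡ 1 (mod 23). Since this equals 1, 13 is a QR.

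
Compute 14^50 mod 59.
Using repeated squaring. 50 = 32 + 16 + 2 (binary 110010). Repeated squaring mod 59: 14^1 ≡ 14; 14^2 ≡ 14² = 196 ≡ 19; 14^4 ≡ 19² = 361 ≡ 7; 14^8 ≡ 7² = 49 ≡ 49; 14^16 ≡ 49² = 2401 ≡ 41; 14^32 ≡ 41² = 1681 ≡ 29. Multiply: 14^50 = 14^32 × 14^16 × 14^2 ≡ 29 × 41 × 19 (mod 59): 29 × 41 = 1189 ≡ 9; 9 × 19 = 171 ≡ 53. So 14^50 ≡ 53 (mod 59).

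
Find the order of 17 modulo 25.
Powers of 17 mod 25: 17^1≡17, 17^2≡14, 17^3≡13, 17^4≡21, 17^5≡7, 17^6≡19, 17^7≡23, 17^8≡16, 17^9≡22, 17^10≡24, 17^11≡8, 17^12≡11, 17^13≡12, 17^14≡4, 17^15≡18, 17^16≡6, 17^17≡2, 17^18≡9, 17^19≡3, 17^20≡1. Order = 20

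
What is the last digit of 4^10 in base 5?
10 = 8 + 2 (binary 1010). Repeated squaring mod 5: 4^1 ≡ 4; 4^2 ≡ 4² = 16 ≡ 1; 4^4 ≡ 1² = 1 ≡ 1; 4^8 ≡ 1² = 1 ≡ 1. Multiply: 4^10 = 4^8 × 4^2 ≡ 1 × 1 (mod 5): 1 × 1 = 1 ≡ 1. So 4^10 ≡ 1 (mod 5).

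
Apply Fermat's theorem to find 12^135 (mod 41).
By Fermat: 12^{40} ≡ 1 (mod 41). 135 = 3×40 + 15. So 12^{135} ≡ 12^{15} ≡ 27 (mod 41)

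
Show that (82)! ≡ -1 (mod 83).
(82)! mod 83 = 82. Since this equals -1 (mod 83), Wilson confirms 83 is prime.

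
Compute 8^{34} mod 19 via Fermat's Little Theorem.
11

By Fermat's Little Theorem, a^(p-1) ≡ 1 (mod p) for prime p and gcd(a, p) = 1
Here p = 19, so 8^18 ≡ 1 (mod 19)
We can reduce the exponent: 34 mod 18 = 16
So 8^34 ≡ 8^16 (mod 19)
Computing: 8^16 mod 19 = 11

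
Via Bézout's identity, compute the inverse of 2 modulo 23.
Extended GCD: 2(-11) + 23(1) = 1. So 2^(-1) ≡ 12 ≡ 12 (mod 23). Verify: 2 × 12 = 24 ≡ 1 (mod 23)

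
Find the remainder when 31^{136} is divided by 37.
By Fermat: 31^{36} ≡ 1 (mod 37). 136 = 3×36 + 28. So 31^{136} ≡ 31^{28} ≡ 1 (mod 37)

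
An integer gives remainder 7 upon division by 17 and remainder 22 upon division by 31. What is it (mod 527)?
M = 17 × 31 = 527. M₁ = 31, y₁ ≡ 11 (mod 17). M₂ = 17, y₂ ≡ 11 (mod 31). z = 7×31×11 + 22×17×11 ≡ 177 (mod 527). The smallest positive such number is 177.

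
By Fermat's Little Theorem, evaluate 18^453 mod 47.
By Fermat: 18^{46} ≡ 1 (mod 47). 453 ≡ 39 (mod 46). So 18^{453} ≡ 18^{39} ≡ 8 (mod 47)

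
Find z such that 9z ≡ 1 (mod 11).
9^(-1) ≡ 5 (mod 11). Verification: 9 × 5 = 45 ≡ 1 (mod 11)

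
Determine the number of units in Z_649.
580

Prime factorization: 649 = 11 × 59
Using the formula φ(n) = n × Π(1 - 1/p) for each prime factor p:
φ(649) = 649 × (1 - 1/11) × (1 - 1/59)
φ(649) = 580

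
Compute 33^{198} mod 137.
2

Using successive squaring:
Binary expansion of 198: 11000110
Powers of 33 mod 137 (each is the square of the previous):
  33^1 ≡ 33 (mod 137)
  33^2 ≡ 33² = 1089 ≡ 130 (mod 137)
  33^4 ≡ 130² = 16900 ≡ 49 (mod 137)
  33^8 ≡ 49² = 2401 ≡ 72 (mod 137)
  33^16 ≡ 72² = 5184 ≡ 115 (mod 137)
  33^32 ≡ 115² = 13225 ≡ 73 (mod 137)
  33^64 ≡ 73² = 5329 ≡ 123 (mod 137)
  33^128 ≡ 123² = 15129 ≡ 59 (mod 137)
198 = 128 + 64 + 4 + 2, so 33^198 = 33^128 × 33^64 × 33^4 × 33^2 ≡ 59 × 123 × 49 × 130 (mod 137)
Multiplying step by step:
  59 × 123 = 7257 ≡ 133 (mod 137)
  133 × 49 = 6517 ≡ 78 (mod 137)
  78 × 130 = 10140 ≡ 2 (mod 137)
Result: 33^198 ≡ 2 (mod 137)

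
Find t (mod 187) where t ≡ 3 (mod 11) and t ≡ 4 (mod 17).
M = 11 × 17 = 187. M₁ = 17, y₁ ≡ 2 (mod 11). M₂ = 11, y₂ ≡ 14 (mod 17). t = 3×17×2 + 4×11×14 ≡ 157 (mod 187)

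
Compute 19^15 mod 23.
Using repeated squaring. 15 = 8 + 4 + 2 + 1 (binary 1111). Repeated squaring mod 23: 19^1 ≡ 19; 19^2 ≡ 19² = 361 ≡ 16; 19^4 ≡ 16² = 256 ≡ 3; 19^8 ≡ 3² = 9 ≡ 9. Multiply: 19^15 = 19^8 × 19^4 × 19^2 × 19^1 ≡ 9 × 3 × 16 × 19 (mod 23): 9 × 3 = 27 ≡ 4; 4 × 16 = 64 ≡ 18; 18 × 19 = 342 ≡ 20. So 19^15 ≡ 20 (mod 23).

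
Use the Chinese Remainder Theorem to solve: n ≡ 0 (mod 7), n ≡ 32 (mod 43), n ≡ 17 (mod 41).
5880

Using the Chinese Remainder Theorem:
M = product of moduli = 12341
For equation 1: M_1 = 1763, 1763 ≡ 6 (mod 7), inverse of 1763 mod 7 is 6 (check: 6 × 6 = 36 ≡ 1 (mod 7))
For equation 2: M_2 = 287, 287 ≡ 29 (mod 43), inverse of 287 mod 43 is 3 (check: 29 × 3 = 87 ≡ 1 (mod 43))
For equation 3: M_3 = 301, 301 ≡ 14 (mod 41), inverse of 301 mod 41 is 3 (check: 14 × 3 = 42 ≡ 1 (mod 41))
Combine: n ≡ Σ r_i×M_i×(M_i⁻¹ mod m_i) = 0×1763×6 + 32×287×3 + 17×301×3 = 0 + 27552 + 15351 = 42903
42903 mod 12341 = 5880
n ≡ 5880 (mod 12341)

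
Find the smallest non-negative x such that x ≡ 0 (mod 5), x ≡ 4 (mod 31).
35

Using the Chinese Remainder Theorem:
M = product of moduli = 155
For equation 1: M_1 = 31, 31 ≡ 1 (mod 5), inverse of 31 mod 5 is 1 (check: 1 × 1 = 1 ≡ 1 (mod 5))
For equation 2: M_2 = 5, 5 ≡ 5 (mod 31), inverse of 5 mod 31 is 25 (check: 5 × 25 = 125 ≡ 1 (mod 31))
Combine: x ≡ Σ r_i×M_i×(M_i⁻¹ mod m_i) = 0×31×1 + 4×5×25 = 0 + 500 = 500
500 mod 155 = 35
x ≡ 35 (mod 155)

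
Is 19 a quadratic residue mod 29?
By Euler's criterion: 19^{14} ≡ 28 (mod 29). Since this equals -1 (≡ 28), 19 is not a QR.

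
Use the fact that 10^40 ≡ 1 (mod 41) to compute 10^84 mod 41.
By Fermat: 10^{40} ≡ 1 (mod 41). 84 = 2×40 + 4. So 10^{84} ≡ 10^{4} ≡ 37 (mod 41)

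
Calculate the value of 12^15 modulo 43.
Using repeated squaring. 15 = 8 + 4 + 2 + 1 (binary 1111). Repeated squaring mod 43: 12^1 ≡ 12; 12^2 ≡ 12² = 144 ≡ 15; 12^4 ≡ 15² = 225 ≡ 10; 12^8 ≡ 10² = 100 ≡ 14. Multiply: 12^15 = 12^8 × 12^4 × 12^2 × 12^1 ≡ 14 × 10 × 15 × 12 (mod 43): 14 × 10 = 140 ≡ 11; 11 × 15 = 165 ≡ 36; 36 × 12 = 432 ≡ 2. So 12^15 ≡ 2 (mod 43).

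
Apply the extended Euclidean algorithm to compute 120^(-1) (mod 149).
Extended GCD: 120(-36) + 149(29) = 1. So 120^(-1) ≡ 113 ≡ 113 (mod 149). Verify: 120 × 113 = 13560 ≡ 1 (mod 149)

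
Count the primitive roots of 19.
6

The number of primitive roots modulo p is φ(p-1) = φ(18)
φ(18) = 6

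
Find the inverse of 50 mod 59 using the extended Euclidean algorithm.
Extended GCD: 50(13) + 59(-11) = 1. So 50^(-1) ≡ 13 ≡ 13 (mod 59). Verify: 50 × 13 = 650 ≡ 1 (mod 59)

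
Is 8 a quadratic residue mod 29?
By Euler's criterion: 8^{14} ≡ 28 (mod 29). Since this equals -1 (≡ 28), 8 is not a QR.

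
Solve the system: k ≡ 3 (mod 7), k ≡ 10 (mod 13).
M = 7 × 13 = 91. M₁ = 13, y₁ ≡ 6 (mod 7). M₂ = 7, y₂ ≡ 2 (mod 13). k = 3×13×6 + 10×7×2 ≡ 10 (mod 91)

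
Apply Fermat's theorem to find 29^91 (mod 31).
By Fermat: 29^{30} ≡ 1 (mod 31). 91 = 3×30 + 1. So 29^{91} ≡ 29^{1} ≡ 29 (mod 31)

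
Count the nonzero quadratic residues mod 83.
For prime 83, there are (p-1)/2 = (83-1)/2 = 41 quadratic residues (excluding 0).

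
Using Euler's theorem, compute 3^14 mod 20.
By Euler: 3^{8} ≡ 1 (mod 20) since gcd(3, 20) = 1. 14 = 1×8 + 6. So 3^{14} ≡ 3^{6} ≡ 9 (mod 20)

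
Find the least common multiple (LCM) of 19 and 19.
19

First find GCD(19, 19) using the Euclidean algorithm:
19 = 1 × 19 + 0
GCD(19, 19) = 19

LCM formula: LCM(a, b) = (a × b) / GCD(a, b)
LCM(19, 19) = (19 × 19) / 19
LCM(19, 19) = 361 / 19
LCM(19, 19) = 19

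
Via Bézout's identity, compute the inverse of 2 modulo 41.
Extended GCD: 2(-20) + 41(1) = 1. So 2^(-1) ≡ 21 ≡ 21 (mod 41). Verify: 2 × 21 = 42 ≡ 1 (mod 41)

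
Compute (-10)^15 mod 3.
Using Fermat: (-10)^{2} ≡ 1 (mod 3). 15 ≡ 1 (mod 2). So (-10)^{15} ≡ (-10)^{1} ≡ 2 (mod 3)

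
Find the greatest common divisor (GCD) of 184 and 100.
4

Using the Euclidean algorithm:
184 = 1 × 100 + 84
100 = 1 × 84 + 16
84 = 5 × 16 + 4
16 = 4 × 4 + 0

GCD(184, 100) = 4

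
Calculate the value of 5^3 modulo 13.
3 = 2 + 1 (binary 11). Repeated squaring mod 13: 5^1 ≡ 5; 5^2 ≡ 5² = 25 ≡ 12. Multiply: 5^3 = 5^2 × 5^1 ≡ 12 × 5 (mod 13): 12 × 5 = 60 ≡ 8. So 5^3 ≡ 8 (mod 13).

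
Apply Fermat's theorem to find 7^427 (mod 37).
By Fermat: 7^{36} ≡ 1 (mod 37). 427 ≡ 31 (mod 36). So 7^{427} ≡ 7^{31} ≡ 33 (mod 37)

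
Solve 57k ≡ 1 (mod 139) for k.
57^(-1) ≡ 100 (mod 139). Verification: 57 × 100 = 5700 ≡ 1 (mod 139)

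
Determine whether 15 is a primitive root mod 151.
p - 1 = 150 has prime divisors 2, 3, 5. Check 15^(150/q) mod 151 for each: 15^(150/2) = 15^75 ≡ 150, 15^(150/3) = 15^50 ≡ 32, 15^(150/5) = 15^30 ≡ 19 (mod 151). None of these is 1, so 15 has order 150 = φ(151), so it is a primitive root mod 151.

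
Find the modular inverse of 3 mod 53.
3^(-1) ≡ 18 (mod 53). Verification: 3 × 18 = 54 ≡ 1 (mod 53)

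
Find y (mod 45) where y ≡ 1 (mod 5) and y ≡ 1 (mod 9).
M = 5 × 9 = 45. M₁ = 9, y₁ ≡ 4 (mod 5). M₂ = 5, y₂ ≡ 2 (mod 9). y = 1×9×4 + 1×5×2 ≡ 1 (mod 45)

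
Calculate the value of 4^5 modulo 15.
5 = 4 + 1 (binary 101). Repeated squaring mod 15: 4^1 ≡ 4; 4^2 ≡ 4² = 16 ≡ 1; 4^4 ≡ 1² = 1 ≡ 1. Multiply: 4^5 = 4^4 × 4^1 ≡ 1 × 4 (mod 15): 1 × 4 = 4 ≡ 4. So 4^5 ≡ 4 (mod 15).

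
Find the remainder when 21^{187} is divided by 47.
By Fermat: 21^{46} ≡ 1 (mod 47). 187 = 4×46 + 3. So 21^{187} ≡ 21^{3} ≡ 2 (mod 47)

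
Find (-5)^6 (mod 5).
(-5) ≡ 0 (mod 5). 6 = 4 + 2 (binary 110). Repeated squaring mod 5: 0^1 ≡ 0; 0^2 ≡ 0² = 0 ≡ 0; 0^4 ≡ 0² = 0 ≡ 0. Multiply: (-5)^6 ≡ 0^4 × 0^2 ≡ 0 × 0 (mod 5): 0 × 0 = 0 ≡ 0. So (-5)^6 ≡ 0 (mod 5).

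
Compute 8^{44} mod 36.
28

Using successive squaring:
Binary expansion of 44: 101100
Powers of 8 mod 36 (each is the square of the previous):
  8^1 ≡ 8 (mod 36)
  8^2 ≡ 8² = 64 ≡ 28 (mod 36)
  8^4 ≡ 28² = 784 ≡ 28 (mod 36)
  8^8 ≡ 28² = 784 ≡ 28 (mod 36)
  8^16 ≡ 28² = 784 ≡ 28 (mod 36)
  8^32 ≡ 28² = 784 ≡ 28 (mod 36)
44 = 32 + 8 + 4, so 8^44 = 8^32 × 8^8 × 8^4 ≡ 28 × 28 × 28 (mod 36)
Multiplying step by step:
  28 × 28 = 784 ≡ 28 (mod 36)
  28 × 28 = 784 ≡ 28 (mod 36)
Result: 8^44 ≡ 28 (mod 36)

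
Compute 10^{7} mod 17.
5

Using successive squaring:
Binary expansion of 7: 111
Powers of 10 mod 17 (each is the square of the previous):
  10^1 ≡ 10 (mod 17)
  10^2 ≡ 10² = 100 ≡ 15 (mod 17)
  10^4 ≡ 15² = 225 ≡ 4 (mod 17)
7 = 4 + 2 + 1, so 10^7 = 10^4 × 10^2 × 10^1 ≡ 4 × 15 × 10 (mod 17)
Multiplying step by step:
  4 × 15 = 60 ≡ 9 (mod 17)
  9 × 10 = 90 ≡ 5 (mod 17)
Result: 10^7 ≡ 5 (mod 17)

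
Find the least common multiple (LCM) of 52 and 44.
572

First find GCD(52, 44) using the Euclidean algorithm:
52 = 1 × 44 + 8
44 = 5 × 8 + 4
8 = 2 × 4 + 0
GCD(52, 44) = 4

LCM formula: LCM(a, b) = (a × b) / GCD(a, b)
LCM(52, 44) = (52 × 44) / 4
LCM(52, 44) = 2288 / 4
LCM(52, 44) = 572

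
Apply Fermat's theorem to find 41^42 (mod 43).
By Fermat's Little Theorem, 41^{42} ≡ 1 (mod 43) since 43 is prime and gcd(41, 43) = 1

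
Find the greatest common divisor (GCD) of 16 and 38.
2

Using the Euclidean algorithm:
16 = 0 × 38 + 16
38 = 2 × 16 + 6
16 = 2 × 6 + 4
6 = 1 × 4 + 2
4 = 2 × 2 + 0

GCD(16, 38) = 2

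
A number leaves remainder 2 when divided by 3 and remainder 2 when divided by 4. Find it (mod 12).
M = 3 × 4 = 12. M₁ = 4, y₁ ≡ 1 (mod 3). M₂ = 3, y₂ ≡ 3 (mod 4). m = 2×4×1 + 2×3×3 ≡ 2 (mod 12)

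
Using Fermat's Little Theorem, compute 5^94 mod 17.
By Fermat: 5^{16} ≡ 1 (mod 17). 94 = 5×16 + 14. So 5^{94} ≡ 5^{14} ≡ 15 (mod 17)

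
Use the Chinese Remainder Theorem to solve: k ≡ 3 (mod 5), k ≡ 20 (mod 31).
113

Using the Chinese Remainder Theorem:
M = product of moduli = 155
For equation 1: M_1 = 31, 31 ≡ 1 (mod 5), inverse of 31 mod 5 is 1 (check: 1 × 1 = 1 ≡ 1 (mod 5))
For equation 2: M_2 = 5, 5 ≡ 5 (mod 31), inverse of 5 mod 31 is 25 (check: 5 × 25 = 125 ≡ 1 (mod 31))
Combine: k ≡ Σ r_i×M_i×(M_i⁻¹ mod m_i) = 3×31×1 + 20×5×25 = 93 + 2500 = 2593
2593 mod 155 = 113
k ≡ 113 (mod 155)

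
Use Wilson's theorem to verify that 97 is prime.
(96)! mod 97 = 96. Since this equals -1 (mod 97), Wilson confirms 97 is prime.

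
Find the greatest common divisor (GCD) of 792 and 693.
99

Using the Euclidean algorithm:
792 = 1 × 693 + 99
693 = 7 × 99 + 0

GCD(792, 693) = 99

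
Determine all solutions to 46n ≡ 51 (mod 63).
60

Since gcd(46, 63) = 1 divides 51, a solution exists.
Multiply both sides by the inverse of 46 mod 63:
  46^(-1) mod 63 = 37
  x ≡ 37 × 51 ≡ 1887 ≡ 60 (mod 63)
Verification: 46 × 60 = 2760 = 43 × 63 + 51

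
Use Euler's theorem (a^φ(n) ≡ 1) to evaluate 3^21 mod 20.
By Euler: 3^{8} ≡ 1 (mod 20) since gcd(3, 20) = 1. 21 = 2×8 + 5. So 3^{21} ≡ 3^{5} ≡ 3 (mod 20)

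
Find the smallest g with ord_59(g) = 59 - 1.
p - 1 = 58 has prime divisors 2, 29. h is a primitive root mod 59 iff h^(58/q) ≢ 1 (mod 59) for each such q.
h = 2: 2^29 ≡ 58, 2^2 ≡ 4 (mod 59); none is 1, so 2 has order 58 and is a primitive root.
The smallest primitive root mod 59 is g = 2.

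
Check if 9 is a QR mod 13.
By Euler's criterion: 9^{6} ≡ 1 (mod 13). Since this equals 1, 9 is a QR.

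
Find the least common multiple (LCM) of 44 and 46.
1012

First find GCD(44, 46) using the Euclidean algorithm:
44 = 0 × 46 + 44
46 = 1 × 44 + 2
44 = 22 × 2 + 0
GCD(44, 46) = 2

LCM formula: LCM(a, b) = (a × b) / GCD(a, b)
LCM(44, 46) = (44 × 46) / 2
LCM(44, 46) = 2024 / 2
LCM(44, 46) = 1012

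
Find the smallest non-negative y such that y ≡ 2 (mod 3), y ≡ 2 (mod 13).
2

Using the Chinese Remainder Theorem:
M = product of moduli = 39
For equation 1: M_1 = 13, 13 ≡ 1 (mod 3), inverse of 13 mod 3 is 1 (check: 1 × 1 = 1 ≡ 1 (mod 3))
For equation 2: M_2 = 3, 3 ≡ 3 (mod 13), inverse of 3 mod 13 is 9 (check: 3 × 9 = 27 ≡ 1 (mod 13))
Combine: y ≡ Σ r_i×M_i×(M_i⁻¹ mod m_i) = 2×13×1 + 2×3×9 = 26 + 54 = 80
80 mod 39 = 2
y ≡ 2 (mod 39)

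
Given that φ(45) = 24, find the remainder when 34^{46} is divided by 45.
By Euler: 34^{24} ≡ 1 (mod 45) since gcd(34, 45) = 1. 46 = 1×24 + 22. So 34^{46} ≡ 34^{22} ≡ 16 (mod 45)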